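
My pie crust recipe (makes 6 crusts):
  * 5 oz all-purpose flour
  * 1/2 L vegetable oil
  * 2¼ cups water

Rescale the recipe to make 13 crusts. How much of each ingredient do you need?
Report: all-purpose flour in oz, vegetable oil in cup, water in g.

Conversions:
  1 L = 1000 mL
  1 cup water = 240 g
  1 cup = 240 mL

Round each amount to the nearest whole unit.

Scaling factor: 13/6.
all-purpose flour: 5 oz × 13/6 ≈ 11 oz
vegetable oil: 0.5 L × 13/6 × 1000 mL/L ÷ 240 mL/cup ≈ 5 cup
water: 2.25 cup × 13/6 × 240 g/cup = 1170 g

all-purpose flour: 11 oz; vegetable oil: 5 cup; water: 1170 g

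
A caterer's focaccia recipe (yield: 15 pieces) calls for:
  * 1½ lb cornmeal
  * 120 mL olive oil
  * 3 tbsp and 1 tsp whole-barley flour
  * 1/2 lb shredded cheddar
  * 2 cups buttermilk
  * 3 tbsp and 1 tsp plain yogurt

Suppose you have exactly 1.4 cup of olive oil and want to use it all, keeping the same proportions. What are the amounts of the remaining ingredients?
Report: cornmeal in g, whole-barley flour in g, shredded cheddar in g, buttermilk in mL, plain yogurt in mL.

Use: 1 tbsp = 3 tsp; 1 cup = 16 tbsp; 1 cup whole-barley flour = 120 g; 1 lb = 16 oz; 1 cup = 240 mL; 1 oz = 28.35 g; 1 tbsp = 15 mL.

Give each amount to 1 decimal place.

The original recipe has 0.5 cup of olive oil, so the scaling factor is 1.4 ÷ 0.5 = 14/5 = 2.8.
cornmeal: 1.5 lb × 14/5 × 16 oz/lb × 28.35 g/oz ≈ 1905.1 g
whole-barley flour: (3 tbsp + 1 tsp = 10/3 tbsp) × 14/5 ÷ 16 tbsp/cup × 120 g/cup = 70.0 g
shredded cheddar: 0.5 lb × 14/5 × 16 oz/lb × 28.35 g/oz ≈ 635.0 g
buttermilk: 2 cup × 14/5 × 240 mL/cup = 1344.0 mL
plain yogurt: (3 tbsp + 1 tsp = 10/3 tbsp) × 14/5 × 15 mL/tbsp = 140.0 mL

cornmeal: 1905.1 g; whole-barley flour: 70.0 g; shredded cheddar: 635.0 g; buttermilk: 1344.0 mL; plain yogurt: 140.0 mL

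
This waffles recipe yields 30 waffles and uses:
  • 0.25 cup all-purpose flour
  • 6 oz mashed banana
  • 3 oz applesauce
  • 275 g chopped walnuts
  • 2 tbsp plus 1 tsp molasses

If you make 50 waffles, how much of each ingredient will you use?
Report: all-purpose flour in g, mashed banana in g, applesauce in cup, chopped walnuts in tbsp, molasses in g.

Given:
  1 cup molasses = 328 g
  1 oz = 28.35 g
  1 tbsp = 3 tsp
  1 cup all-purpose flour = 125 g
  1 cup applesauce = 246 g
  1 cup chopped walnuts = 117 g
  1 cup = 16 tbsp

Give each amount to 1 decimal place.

all-purpose flour: 52.1 g; mashed banana: 283.5 g; applesauce: 0.6 cup; chopped walnuts: 62.7 tbsp; molasses: 79.7 g

Scaling factor: 50/30 = 5/3.
all-purpose flour: 0.25 cup × 5/3 × 125 g/cup ≈ 52.1 g
mashed banana: 6 oz × 5/3 × 28.35 g/oz = 283.5 g
applesauce: 3 oz × 5/3 × 28.35 g/oz ÷ 246 g/cup ≈ 0.6 cup
chopped walnuts: 275 g × 5/3 ÷ 117 g/cup × 16 tbsp/cup ≈ 62.7 tbsp
molasses: (2 tbsp + 1 tsp = 7/3 tbsp) × 5/3 ÷ 16 tbsp/cup × 328 g/cup ≈ 79.7 g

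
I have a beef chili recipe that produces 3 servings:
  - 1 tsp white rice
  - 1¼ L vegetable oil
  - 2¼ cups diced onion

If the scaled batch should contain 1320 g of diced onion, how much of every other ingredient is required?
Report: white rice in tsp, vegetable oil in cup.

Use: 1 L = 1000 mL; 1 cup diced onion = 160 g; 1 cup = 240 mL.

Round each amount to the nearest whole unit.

white rice: 4 tsp; vegetable oil: 19 cup

The original recipe has 360 g of diced onion, so the scaling factor is 1320 ÷ 360 = 11/3.
white rice: 1 tsp × 11/3 ≈ 4 tsp
vegetable oil: 1.25 L × 11/3 × 1000 mL/L ÷ 240 mL/cup ≈ 19 cup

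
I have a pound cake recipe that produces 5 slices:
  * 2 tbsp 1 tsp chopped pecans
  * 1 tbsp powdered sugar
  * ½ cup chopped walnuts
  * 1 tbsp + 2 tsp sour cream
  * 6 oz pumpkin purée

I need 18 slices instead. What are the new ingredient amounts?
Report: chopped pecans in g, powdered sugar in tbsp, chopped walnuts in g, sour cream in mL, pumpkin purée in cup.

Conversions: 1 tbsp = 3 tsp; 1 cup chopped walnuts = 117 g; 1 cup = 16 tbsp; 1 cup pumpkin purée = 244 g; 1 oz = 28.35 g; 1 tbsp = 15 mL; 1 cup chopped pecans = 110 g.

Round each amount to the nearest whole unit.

chopped pecans: 58 g; powdered sugar: 4 tbsp; chopped walnuts: 211 g; sour cream: 90 mL; pumpkin purée: 3 cup

Scaling factor: 18/5 = 3.6.
chopped pecans: (2 tbsp + 1 tsp = 7/3 tbsp) × 18/5 ÷ 16 tbsp/cup × 110 g/cup ≈ 58 g
powdered sugar: 1 tbsp × 18/5 ≈ 4 tbsp
chopped walnuts: 0.5 cup × 18/5 × 117 g/cup ≈ 211 g
sour cream: (1 tbsp + 2 tsp = 5/3 tbsp) × 18/5 × 15 mL/tbsp = 90 mL
pumpkin purée: 6 oz × 18/5 × 28.35 g/oz ÷ 244 g/cup ≈ 3 cup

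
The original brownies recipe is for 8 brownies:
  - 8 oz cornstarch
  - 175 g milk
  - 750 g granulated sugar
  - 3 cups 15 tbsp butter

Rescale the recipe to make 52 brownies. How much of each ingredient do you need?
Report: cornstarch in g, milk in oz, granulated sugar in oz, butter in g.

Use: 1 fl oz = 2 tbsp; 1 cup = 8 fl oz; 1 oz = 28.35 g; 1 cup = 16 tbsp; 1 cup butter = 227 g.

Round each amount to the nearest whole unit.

cornstarch: 1474 g; milk: 40 oz; granulated sugar: 172 oz; butter: 5810 g

Scaling factor: 52/8 = 13/2 = 6.5.
cornstarch: 8 oz × 13/2 × 28.35 g/oz ≈ 1474 g
milk: 175 g × 13/2 ÷ 28.35 g/oz ≈ 40 oz
granulated sugar: 750 g × 13/2 ÷ 28.35 g/oz ≈ 172 oz
butter: (3 cup + 15 tbsp = 3.9375 cup) × 13/2 × 227 g/cup ≈ 5810 g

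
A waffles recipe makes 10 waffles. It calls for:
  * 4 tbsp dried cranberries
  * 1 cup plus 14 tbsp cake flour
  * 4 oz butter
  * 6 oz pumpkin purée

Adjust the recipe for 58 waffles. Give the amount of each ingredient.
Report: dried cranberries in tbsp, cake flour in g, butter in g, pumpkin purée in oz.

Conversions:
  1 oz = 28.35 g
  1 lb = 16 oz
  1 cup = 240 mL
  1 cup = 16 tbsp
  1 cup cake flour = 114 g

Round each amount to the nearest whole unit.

Scaling factor: 58/10 = 29/5 = 5.8.
dried cranberries: 4 tbsp × 29/5 ≈ 23 tbsp
cake flour: (1 cup + 14 tbsp = 1.875 cup) × 29/5 × 114 g/cup ≈ 1240 g
butter: 4 oz × 29/5 × 28.35 g/oz ≈ 658 g
pumpkin purée: 6 oz × 29/5 ≈ 35 oz

dried cranberries: 23 tbsp; cake flour: 1240 g; butter: 658 g; pumpkin purée: 35 oz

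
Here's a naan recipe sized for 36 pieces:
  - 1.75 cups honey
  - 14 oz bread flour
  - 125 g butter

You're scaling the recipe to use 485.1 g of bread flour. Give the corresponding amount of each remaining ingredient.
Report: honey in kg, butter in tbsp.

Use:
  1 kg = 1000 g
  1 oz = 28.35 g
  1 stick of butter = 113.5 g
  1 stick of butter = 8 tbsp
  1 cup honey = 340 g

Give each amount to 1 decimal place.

honey: 0.7 kg; butter: 10.8 tbsp

The original recipe has 396.9 g of bread flour, so the scaling factor is 485.1 ÷ 396.9 = 11/9.
honey: 1.75 cup × 11/9 × 340 g/cup ÷ 1000 g/kg ≈ 0.7 kg
butter: 125 g × 11/9 ÷ 113.5 g/stick × 8 tbsp/stick ≈ 10.8 tbsp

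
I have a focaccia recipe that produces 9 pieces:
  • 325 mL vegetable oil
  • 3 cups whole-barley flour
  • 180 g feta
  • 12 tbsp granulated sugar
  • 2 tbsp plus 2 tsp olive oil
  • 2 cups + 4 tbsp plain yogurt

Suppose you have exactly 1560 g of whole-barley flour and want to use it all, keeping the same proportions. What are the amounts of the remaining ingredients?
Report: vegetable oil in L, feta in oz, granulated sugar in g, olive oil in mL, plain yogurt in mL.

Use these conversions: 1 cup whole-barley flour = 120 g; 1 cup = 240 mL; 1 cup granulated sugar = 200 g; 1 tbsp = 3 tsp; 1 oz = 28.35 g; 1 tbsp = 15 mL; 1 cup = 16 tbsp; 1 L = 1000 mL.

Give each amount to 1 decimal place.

vegetable oil: 1.4 L; feta: 27.5 oz; granulated sugar: 650.0 g; olive oil: 173.3 mL; plain yogurt: 2340.0 mL

The original recipe has 360 g of whole-barley flour, so the scaling factor is 1560 ÷ 360 = 13/3.
vegetable oil: 325 mL × 13/3 ÷ 1000 mL/L ≈ 1.4 L
feta: 180 g × 13/3 ÷ 28.35 g/oz ≈ 27.5 oz
granulated sugar: 12 tbsp × 13/3 ÷ 16 tbsp/cup × 200 g/cup = 650.0 g
olive oil: (2 tbsp + 2 tsp = 8/3 tbsp) × 13/3 × 15 mL/tbsp ≈ 173.3 mL
plain yogurt: (2 cup + 4 tbsp = 2.25 cup) × 13/3 × 240 mL/cup = 2340.0 mL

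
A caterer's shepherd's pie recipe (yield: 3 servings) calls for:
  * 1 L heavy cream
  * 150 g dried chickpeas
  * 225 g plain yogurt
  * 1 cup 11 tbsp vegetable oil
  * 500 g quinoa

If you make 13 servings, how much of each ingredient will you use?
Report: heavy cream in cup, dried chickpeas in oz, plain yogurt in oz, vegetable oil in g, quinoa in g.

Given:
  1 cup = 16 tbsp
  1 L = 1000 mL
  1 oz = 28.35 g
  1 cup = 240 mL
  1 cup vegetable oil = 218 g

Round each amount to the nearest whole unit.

heavy cream: 18 cup; dried chickpeas: 23 oz; plain yogurt: 34 oz; vegetable oil: 1594 g; quinoa: 2167 g

Scaling factor: 13/3.
heavy cream: 1 L × 13/3 × 1000 mL/L ÷ 240 mL/cup ≈ 18 cup
dried chickpeas: 150 g × 13/3 ÷ 28.35 g/oz ≈ 23 oz
plain yogurt: 225 g × 13/3 ÷ 28.35 g/oz ≈ 34 oz
vegetable oil: (1 cup + 11 tbsp = 1.6875 cup) × 13/3 × 218 g/cup ≈ 1594 g
quinoa: 500 g × 13/3 ≈ 2167 g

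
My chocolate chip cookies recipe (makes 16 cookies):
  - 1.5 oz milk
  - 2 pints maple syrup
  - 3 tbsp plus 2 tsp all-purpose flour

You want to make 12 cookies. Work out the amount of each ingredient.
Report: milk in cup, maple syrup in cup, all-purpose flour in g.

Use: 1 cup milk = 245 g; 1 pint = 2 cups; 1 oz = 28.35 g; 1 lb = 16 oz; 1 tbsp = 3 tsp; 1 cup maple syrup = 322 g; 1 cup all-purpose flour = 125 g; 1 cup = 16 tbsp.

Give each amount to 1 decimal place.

milk: 0.1 cup; maple syrup: 3.0 cup; all-purpose flour: 21.5 g

Scaling factor: 12/16 = 3/4 = 0.75.
milk: 1.5 oz × 3/4 × 28.35 g/oz ÷ 245 g/cup ≈ 0.1 cup
maple syrup: 2 pint × 3/4 × 2 cup/pint = 3.0 cup
all-purpose flour: (3 tbsp + 2 tsp = 11/3 tbsp) × 3/4 ÷ 16 tbsp/cup × 125 g/cup ≈ 21.5 g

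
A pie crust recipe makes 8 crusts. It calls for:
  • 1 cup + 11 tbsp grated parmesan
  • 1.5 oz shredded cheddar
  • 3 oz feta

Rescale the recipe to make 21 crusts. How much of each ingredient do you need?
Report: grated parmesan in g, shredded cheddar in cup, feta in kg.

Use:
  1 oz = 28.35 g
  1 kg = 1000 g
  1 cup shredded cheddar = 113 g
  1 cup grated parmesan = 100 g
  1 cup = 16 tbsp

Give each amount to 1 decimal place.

grated parmesan: 443.0 g; shredded cheddar: 1.0 cup; feta: 0.2 kg

Scaling factor: 21/8 = 2.625.
grated parmesan: (1 cup + 11 tbsp = 1.6875 cup) × 21/8 × 100 g/cup ≈ 443.0 g
shredded cheddar: 1.5 oz × 21/8 × 28.35 g/oz ÷ 113 g/cup ≈ 1.0 cup
feta: 3 oz × 21/8 × 28.35 g/oz ÷ 1000 g/kg ≈ 0.2 kg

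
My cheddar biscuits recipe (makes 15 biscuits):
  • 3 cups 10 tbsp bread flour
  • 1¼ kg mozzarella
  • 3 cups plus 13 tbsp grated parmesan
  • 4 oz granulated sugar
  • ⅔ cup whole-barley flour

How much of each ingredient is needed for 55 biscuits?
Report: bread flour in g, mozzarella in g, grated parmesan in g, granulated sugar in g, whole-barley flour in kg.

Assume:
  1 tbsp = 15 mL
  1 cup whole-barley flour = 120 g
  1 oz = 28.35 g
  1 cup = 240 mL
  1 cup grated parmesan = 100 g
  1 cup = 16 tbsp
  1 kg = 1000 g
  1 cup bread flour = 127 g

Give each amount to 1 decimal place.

Scaling factor: 55/15 = 11/3.
bread flour: (3 cup + 10 tbsp = 3.625 cup) × 11/3 × 127 g/cup ≈ 1688.0 g
mozzarella: 1.25 kg × 11/3 × 1000 g/kg ≈ 4583.3 g
grated parmesan: (3 cup + 13 tbsp = 3.8125 cup) × 11/3 × 100 g/cup ≈ 1397.9 g
granulated sugar: 4 oz × 11/3 × 28.35 g/oz = 415.8 g
whole-barley flour: 2/3 cup × 11/3 × 120 g/cup ÷ 1000 g/kg ≈ 0.3 kg

bread flour: 1688.0 g; mozzarella: 4583.3 g; grated parmesan: 1397.9 g; granulated sugar: 415.8 g; whole-barley flour: 0.3 kg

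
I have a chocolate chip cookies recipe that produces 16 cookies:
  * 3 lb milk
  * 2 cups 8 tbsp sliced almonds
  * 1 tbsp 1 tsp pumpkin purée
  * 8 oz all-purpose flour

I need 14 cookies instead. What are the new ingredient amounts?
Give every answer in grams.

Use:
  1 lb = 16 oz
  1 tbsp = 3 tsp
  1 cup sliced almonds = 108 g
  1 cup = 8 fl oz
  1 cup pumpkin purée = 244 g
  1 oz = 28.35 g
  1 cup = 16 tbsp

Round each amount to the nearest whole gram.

milk: 1191 g; sliced almonds: 236 g; pumpkin purée: 18 g; all-purpose flour: 198 g

Scaling factor: 14/16 = 7/8 = 0.875.
milk: 3 lb × 7/8 × 16 oz/lb × 28.35 g/oz ≈ 1191 g
sliced almonds: (2 cup + 8 tbsp = 2.5 cup) × 7/8 × 108 g/cup ≈ 236 g
pumpkin purée: (1 tbsp + 1 tsp = 4/3 tbsp) × 7/8 ÷ 16 tbsp/cup × 244 g/cup ≈ 18 g
all-purpose flour: 8 oz × 7/8 × 28.35 g/oz ≈ 198 g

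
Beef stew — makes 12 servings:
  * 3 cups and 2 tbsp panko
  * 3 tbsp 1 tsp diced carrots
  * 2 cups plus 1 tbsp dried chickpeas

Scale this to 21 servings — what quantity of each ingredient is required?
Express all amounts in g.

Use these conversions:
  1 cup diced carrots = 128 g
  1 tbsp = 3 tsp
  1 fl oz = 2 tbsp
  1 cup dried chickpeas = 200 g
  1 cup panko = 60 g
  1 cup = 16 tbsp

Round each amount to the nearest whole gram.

panko: 328 g; diced carrots: 47 g; dried chickpeas: 722 g

Scaling factor: 21/12 = 7/4 = 1.75.
panko: (3 cup + 2 tbsp = 3.125 cup) × 7/4 × 60 g/cup ≈ 328 g
diced carrots: (3 tbsp + 1 tsp = 10/3 tbsp) × 7/4 ÷ 16 tbsp/cup × 128 g/cup ≈ 47 g
dried chickpeas: (2 cup + 1 tbsp = 2.0625 cup) × 7/4 × 200 g/cup ≈ 722 g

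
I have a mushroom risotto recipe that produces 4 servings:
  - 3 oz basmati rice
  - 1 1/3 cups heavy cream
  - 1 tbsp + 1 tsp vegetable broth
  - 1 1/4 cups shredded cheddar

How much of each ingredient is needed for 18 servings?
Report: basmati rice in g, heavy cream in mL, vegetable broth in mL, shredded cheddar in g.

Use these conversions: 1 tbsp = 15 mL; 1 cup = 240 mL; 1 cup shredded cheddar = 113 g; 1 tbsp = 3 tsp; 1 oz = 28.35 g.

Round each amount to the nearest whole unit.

Scaling factor: 18/4 = 9/2 = 4.5.
basmati rice: 3 oz × 9/2 × 28.35 g/oz ≈ 383 g
heavy cream: 4/3 cup × 9/2 × 240 mL/cup = 1440 mL
vegetable broth: (1 tbsp + 1 tsp = 4/3 tbsp) × 9/2 × 15 mL/tbsp = 90 mL
shredded cheddar: 1.25 cup × 9/2 × 113 g/cup ≈ 636 g

basmati rice: 383 g; heavy cream: 1440 mL; vegetable broth: 90 mL; shredded cheddar: 636 g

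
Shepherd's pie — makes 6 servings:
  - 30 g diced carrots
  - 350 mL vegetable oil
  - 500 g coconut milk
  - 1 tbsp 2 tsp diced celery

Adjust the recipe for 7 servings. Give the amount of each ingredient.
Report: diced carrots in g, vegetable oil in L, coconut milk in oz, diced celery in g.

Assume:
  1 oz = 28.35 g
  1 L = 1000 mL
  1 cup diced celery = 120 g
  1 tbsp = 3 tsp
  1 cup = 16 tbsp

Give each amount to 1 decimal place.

Scaling factor: 7/6.
diced carrots: 30 g × 7/6 = 35.0 g
vegetable oil: 350 mL × 7/6 ÷ 1000 mL/L ≈ 0.4 L
coconut milk: 500 g × 7/6 ÷ 28.35 g/oz ≈ 20.6 oz
diced celery: (1 tbsp + 2 tsp = 5/3 tbsp) × 7/6 ÷ 16 tbsp/cup × 120 g/cup ≈ 14.6 g

diced carrots: 35.0 g; vegetable oil: 0.4 L; coconut milk: 20.6 oz; diced celery: 14.6 g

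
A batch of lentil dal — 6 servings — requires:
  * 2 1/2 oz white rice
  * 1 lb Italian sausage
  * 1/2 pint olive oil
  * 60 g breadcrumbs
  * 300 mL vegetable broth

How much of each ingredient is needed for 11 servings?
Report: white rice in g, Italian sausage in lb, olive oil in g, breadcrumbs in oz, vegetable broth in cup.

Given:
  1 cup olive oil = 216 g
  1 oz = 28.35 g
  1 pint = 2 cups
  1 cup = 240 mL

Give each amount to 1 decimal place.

Scaling factor: 11/6.
white rice: 2.5 oz × 11/6 × 28.35 g/oz ≈ 129.9 g
Italian sausage: 1 lb × 11/6 ≈ 1.8 lb
olive oil: 0.5 pint × 11/6 × 2 cup/pint × 216 g/cup = 396.0 g
breadcrumbs: 60 g × 11/6 ÷ 28.35 g/oz ≈ 3.9 oz
vegetable broth: 300 mL × 11/6 ÷ 240 mL/cup ≈ 2.3 cup

white rice: 129.9 g; Italian sausage: 1.8 lb; olive oil: 396.0 g; breadcrumbs: 3.9 oz; vegetable broth: 2.3 cup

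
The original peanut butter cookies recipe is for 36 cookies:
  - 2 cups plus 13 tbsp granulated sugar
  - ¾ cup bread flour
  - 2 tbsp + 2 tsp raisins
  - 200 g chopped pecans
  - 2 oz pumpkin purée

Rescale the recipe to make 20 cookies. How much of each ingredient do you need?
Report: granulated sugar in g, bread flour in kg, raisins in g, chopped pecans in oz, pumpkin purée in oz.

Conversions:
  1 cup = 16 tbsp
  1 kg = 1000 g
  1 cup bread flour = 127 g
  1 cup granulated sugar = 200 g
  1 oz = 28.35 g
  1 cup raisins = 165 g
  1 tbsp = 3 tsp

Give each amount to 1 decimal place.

granulated sugar: 312.5 g; bread flour: 0.1 kg; raisins: 15.3 g; chopped pecans: 3.9 oz; pumpkin purée: 1.1 oz

Scaling factor: 20/36 = 5/9.
granulated sugar: (2 cup + 13 tbsp = 2.8125 cup) × 5/9 × 200 g/cup = 312.5 g
bread flour: 0.75 cup × 5/9 × 127 g/cup ÷ 1000 g/kg ≈ 0.1 kg
raisins: (2 tbsp + 2 tsp = 8/3 tbsp) × 5/9 ÷ 16 tbsp/cup × 165 g/cup ≈ 15.3 g
chopped pecans: 200 g × 5/9 ÷ 28.35 g/oz ≈ 3.9 oz
pumpkin purée: 2 oz × 5/9 ≈ 1.1 oz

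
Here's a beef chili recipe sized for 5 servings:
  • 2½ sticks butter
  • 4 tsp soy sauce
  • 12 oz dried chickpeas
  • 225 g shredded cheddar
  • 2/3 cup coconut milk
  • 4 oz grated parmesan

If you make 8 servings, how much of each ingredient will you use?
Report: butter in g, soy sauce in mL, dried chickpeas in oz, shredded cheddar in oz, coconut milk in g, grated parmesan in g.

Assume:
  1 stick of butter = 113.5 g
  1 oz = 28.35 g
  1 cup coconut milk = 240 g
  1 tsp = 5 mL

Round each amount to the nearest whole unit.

Scaling factor: 8/5 = 1.6.
butter: 2.5 stick × 8/5 × 113.5 g/stick = 454 g
soy sauce: 4 tsp × 8/5 × 5 mL/tsp = 32 mL
dried chickpeas: 12 oz × 8/5 ≈ 19 oz
shredded cheddar: 225 g × 8/5 ÷ 28.35 g/oz ≈ 13 oz
coconut milk: 2/3 cup × 8/5 × 240 g/cup = 256 g
grated parmesan: 4 oz × 8/5 × 28.35 g/oz ≈ 181 g

butter: 454 g; soy sauce: 32 mL; dried chickpeas: 19 oz; shredded cheddar: 13 oz; coconut milk: 256 g; grated parmesan: 181 g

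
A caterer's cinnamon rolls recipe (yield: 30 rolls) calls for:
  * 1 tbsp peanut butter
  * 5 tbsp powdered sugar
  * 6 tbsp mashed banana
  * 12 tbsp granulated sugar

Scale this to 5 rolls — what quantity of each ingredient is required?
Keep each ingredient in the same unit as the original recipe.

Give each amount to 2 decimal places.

Scaling factor: 5/30 = 1/6.
peanut butter: 1 tbsp × 1/6 ≈ 0.17 tbsp
powdered sugar: 5 tbsp × 1/6 ≈ 0.83 tbsp
mashed banana: 6 tbsp × 1/6 = 1.00 tbsp
granulated sugar: 12 tbsp × 1/6 = 2.00 tbsp

peanut butter: 0.17 tbsp; powdered sugar: 0.83 tbsp; mashed banana: 1.00 tbsp; granulated sugar: 2.00 tbsp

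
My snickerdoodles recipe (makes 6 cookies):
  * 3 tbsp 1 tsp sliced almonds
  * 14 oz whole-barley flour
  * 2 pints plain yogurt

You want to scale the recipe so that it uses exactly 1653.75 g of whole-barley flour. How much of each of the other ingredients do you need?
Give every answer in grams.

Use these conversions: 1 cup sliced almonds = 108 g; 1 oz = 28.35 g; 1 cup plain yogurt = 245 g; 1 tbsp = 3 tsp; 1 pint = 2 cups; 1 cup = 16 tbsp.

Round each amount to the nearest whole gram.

sliced almonds: 94 g; plain yogurt: 4083 g

The original recipe has 396.9 g of whole-barley flour, so the scaling factor is 1653.75 ÷ 396.9 = 25/6.
sliced almonds: (3 tbsp + 1 tsp = 10/3 tbsp) × 25/6 ÷ 16 tbsp/cup × 108 g/cup ≈ 94 g
plain yogurt: 2 pint × 25/6 × 2 cup/pint × 245 g/cup ≈ 4083 g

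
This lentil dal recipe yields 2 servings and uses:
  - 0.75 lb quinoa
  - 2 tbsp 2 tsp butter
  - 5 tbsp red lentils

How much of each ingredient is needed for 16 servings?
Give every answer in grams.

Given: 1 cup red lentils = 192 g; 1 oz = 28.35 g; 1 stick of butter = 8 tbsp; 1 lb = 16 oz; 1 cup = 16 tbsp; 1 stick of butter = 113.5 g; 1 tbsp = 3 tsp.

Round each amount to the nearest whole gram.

quinoa: 2722 g; butter: 303 g; red lentils: 480 g

Scaling factor: 16/2 = 8.
quinoa: 0.75 lb × 8 × 16 oz/lb × 28.35 g/oz ≈ 2722 g
butter: (2 tbsp + 2 tsp = 8/3 tbsp) × 8 ÷ 8 tbsp/stick × 113.5 g/stick ≈ 303 g
red lentils: 5 tbsp × 8 ÷ 16 tbsp/cup × 192 g/cup = 480 g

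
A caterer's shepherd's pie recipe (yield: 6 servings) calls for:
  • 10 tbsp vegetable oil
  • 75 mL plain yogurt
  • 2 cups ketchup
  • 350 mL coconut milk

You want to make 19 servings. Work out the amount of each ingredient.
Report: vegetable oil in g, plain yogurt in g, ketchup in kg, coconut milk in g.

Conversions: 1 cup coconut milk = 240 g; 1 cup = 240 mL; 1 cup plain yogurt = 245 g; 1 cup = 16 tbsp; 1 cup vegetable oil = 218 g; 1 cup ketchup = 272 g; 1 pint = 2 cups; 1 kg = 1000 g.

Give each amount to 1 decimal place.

Scaling factor: 19/6.
vegetable oil: 10 tbsp × 19/6 ÷ 16 tbsp/cup × 218 g/cup ≈ 431.5 g
plain yogurt: 75 mL × 19/6 ÷ 240 mL/cup × 245 g/cup ≈ 242.4 g
ketchup: 2 cup × 19/6 × 272 g/cup ÷ 1000 g/kg ≈ 1.7 kg
coconut milk: 350 mL × 19/6 ÷ 240 mL/cup × 240 g/cup ≈ 1108.3 g

vegetable oil: 431.5 g; plain yogurt: 242.4 g; ketchup: 1.7 kg; coconut milk: 1108.3 g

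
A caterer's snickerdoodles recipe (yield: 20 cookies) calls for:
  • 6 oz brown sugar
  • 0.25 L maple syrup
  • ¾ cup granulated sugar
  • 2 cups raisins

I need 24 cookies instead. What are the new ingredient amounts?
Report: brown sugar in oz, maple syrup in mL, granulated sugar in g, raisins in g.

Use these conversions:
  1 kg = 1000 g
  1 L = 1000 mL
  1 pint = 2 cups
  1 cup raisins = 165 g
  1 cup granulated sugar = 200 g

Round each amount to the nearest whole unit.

Scaling factor: 24/20 = 6/5 = 1.2.
brown sugar: 6 oz × 6/5 ≈ 7 oz
maple syrup: 0.25 L × 6/5 × 1000 mL/L = 300 mL
granulated sugar: 0.75 cup × 6/5 × 200 g/cup = 180 g
raisins: 2 cup × 6/5 × 165 g/cup = 396 g

brown sugar: 7 oz; maple syrup: 300 mL; granulated sugar: 180 g; raisins: 396 g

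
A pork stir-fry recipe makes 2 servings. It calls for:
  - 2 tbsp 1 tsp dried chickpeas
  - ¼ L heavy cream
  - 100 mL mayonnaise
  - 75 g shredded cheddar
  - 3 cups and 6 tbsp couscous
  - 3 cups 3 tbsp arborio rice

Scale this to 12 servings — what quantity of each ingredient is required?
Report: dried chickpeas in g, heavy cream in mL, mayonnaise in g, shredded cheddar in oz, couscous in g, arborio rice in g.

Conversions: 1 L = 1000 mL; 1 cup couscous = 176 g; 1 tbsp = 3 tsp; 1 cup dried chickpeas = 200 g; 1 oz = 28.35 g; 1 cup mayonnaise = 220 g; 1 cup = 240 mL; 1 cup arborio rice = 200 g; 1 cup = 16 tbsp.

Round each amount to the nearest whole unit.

dried chickpeas: 175 g; heavy cream: 1500 mL; mayonnaise: 550 g; shredded cheddar: 16 oz; couscous: 3564 g; arborio rice: 3825 g

Scaling factor: 12/2 = 6.
dried chickpeas: (2 tbsp + 1 tsp = 7/3 tbsp) × 6 ÷ 16 tbsp/cup × 200 g/cup = 175 g
heavy cream: 0.25 L × 6 × 1000 mL/L = 1500 mL
mayonnaise: 100 mL × 6 ÷ 240 mL/cup × 220 g/cup = 550 g
shredded cheddar: 75 g × 6 ÷ 28.35 g/oz ≈ 16 oz
couscous: (3 cup + 6 tbsp = 3.375 cup) × 6 × 176 g/cup = 3564 g
arborio rice: (3 cup + 3 tbsp = 3.1875 cup) × 6 × 200 g/cup = 3825 g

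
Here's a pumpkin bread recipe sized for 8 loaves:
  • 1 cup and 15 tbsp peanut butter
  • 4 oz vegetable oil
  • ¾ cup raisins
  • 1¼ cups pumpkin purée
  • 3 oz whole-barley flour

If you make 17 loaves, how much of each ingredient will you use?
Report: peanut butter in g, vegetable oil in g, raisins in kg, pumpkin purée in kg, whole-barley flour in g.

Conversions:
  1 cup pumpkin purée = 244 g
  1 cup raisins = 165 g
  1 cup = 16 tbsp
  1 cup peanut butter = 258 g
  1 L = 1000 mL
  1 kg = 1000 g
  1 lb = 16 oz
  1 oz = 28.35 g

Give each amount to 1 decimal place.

Scaling factor: 17/8 = 2.125.
peanut butter: (1 cup + 15 tbsp = 1.9375 cup) × 17/8 × 258 g/cup ≈ 1062.2 g
vegetable oil: 4 oz × 17/8 × 28.35 g/oz ≈ 241.0 g
raisins: 0.75 cup × 17/8 × 165 g/cup ÷ 1000 g/kg ≈ 0.3 kg
pumpkin purée: 1.25 cup × 17/8 × 244 g/cup ÷ 1000 g/kg ≈ 0.6 kg
whole-barley flour: 3 oz × 17/8 × 28.35 g/oz ≈ 180.7 g

peanut butter: 1062.2 g; vegetable oil: 241.0 g; raisins: 0.3 kg; pumpkin purée: 0.6 kg; whole-barley flour: 180.7 g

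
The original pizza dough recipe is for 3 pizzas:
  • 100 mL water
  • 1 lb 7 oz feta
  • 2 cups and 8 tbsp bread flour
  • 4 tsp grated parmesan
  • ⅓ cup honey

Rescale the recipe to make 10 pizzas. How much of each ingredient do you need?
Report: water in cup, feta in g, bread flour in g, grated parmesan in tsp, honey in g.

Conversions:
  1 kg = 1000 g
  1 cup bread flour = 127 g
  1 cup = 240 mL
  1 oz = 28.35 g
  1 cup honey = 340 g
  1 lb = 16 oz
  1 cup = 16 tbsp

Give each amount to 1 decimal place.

water: 1.4 cup; feta: 2173.5 g; bread flour: 1058.3 g; grated parmesan: 13.3 tsp; honey: 377.8 g

Scaling factor: 10/3.
water: 100 mL × 10/3 ÷ 240 mL/cup ≈ 1.4 cup
feta: (1 lb + 7 oz = 1.4375 lb) × 10/3 × 16 oz/lb × 28.35 g/oz = 2173.5 g
bread flour: (2 cup + 8 tbsp = 2.5 cup) × 10/3 × 127 g/cup ≈ 1058.3 g
grated parmesan: 4 tsp × 10/3 ≈ 13.3 tsp
honey: 1/3 cup × 10/3 × 340 g/cup ≈ 377.8 g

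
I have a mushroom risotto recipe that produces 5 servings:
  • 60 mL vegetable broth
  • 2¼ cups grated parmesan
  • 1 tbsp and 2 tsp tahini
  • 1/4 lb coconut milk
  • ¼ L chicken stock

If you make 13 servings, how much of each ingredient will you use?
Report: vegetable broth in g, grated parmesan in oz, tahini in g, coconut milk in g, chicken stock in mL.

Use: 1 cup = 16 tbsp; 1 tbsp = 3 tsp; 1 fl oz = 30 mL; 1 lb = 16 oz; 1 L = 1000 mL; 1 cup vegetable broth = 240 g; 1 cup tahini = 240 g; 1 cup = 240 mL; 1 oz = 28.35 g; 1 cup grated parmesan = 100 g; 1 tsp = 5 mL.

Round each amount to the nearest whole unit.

vegetable broth: 156 g; grated parmesan: 21 oz; tahini: 65 g; coconut milk: 295 g; chicken stock: 650 mL

Scaling factor: 13/5 = 2.6.
vegetable broth: 60 mL × 13/5 ÷ 240 mL/cup × 240 g/cup = 156 g
grated parmesan: 2.25 cup × 13/5 × 100 g/cup ÷ 28.35 g/oz ≈ 21 oz
tahini: (1 tbsp + 2 tsp = 5/3 tbsp) × 13/5 ÷ 16 tbsp/cup × 240 g/cup = 65 g
coconut milk: 0.25 lb × 13/5 × 16 oz/lb × 28.35 g/oz ≈ 295 g
chicken stock: 0.25 L × 13/5 × 1000 mL/L = 650 mL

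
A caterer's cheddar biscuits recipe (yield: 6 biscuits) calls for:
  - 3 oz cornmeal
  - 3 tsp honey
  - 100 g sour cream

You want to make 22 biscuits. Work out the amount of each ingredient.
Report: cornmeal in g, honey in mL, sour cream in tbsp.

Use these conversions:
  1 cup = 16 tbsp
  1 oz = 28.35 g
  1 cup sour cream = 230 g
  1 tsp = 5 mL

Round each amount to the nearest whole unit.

cornmeal: 312 g; honey: 55 mL; sour cream: 26 tbsp

Scaling factor: 22/6 = 11/3.
cornmeal: 3 oz × 11/3 × 28.35 g/oz ≈ 312 g
honey: 3 tsp × 11/3 × 5 mL/tsp = 55 mL
sour cream: 100 g × 11/3 ÷ 230 g/cup × 16 tbsp/cup ≈ 26 tbsp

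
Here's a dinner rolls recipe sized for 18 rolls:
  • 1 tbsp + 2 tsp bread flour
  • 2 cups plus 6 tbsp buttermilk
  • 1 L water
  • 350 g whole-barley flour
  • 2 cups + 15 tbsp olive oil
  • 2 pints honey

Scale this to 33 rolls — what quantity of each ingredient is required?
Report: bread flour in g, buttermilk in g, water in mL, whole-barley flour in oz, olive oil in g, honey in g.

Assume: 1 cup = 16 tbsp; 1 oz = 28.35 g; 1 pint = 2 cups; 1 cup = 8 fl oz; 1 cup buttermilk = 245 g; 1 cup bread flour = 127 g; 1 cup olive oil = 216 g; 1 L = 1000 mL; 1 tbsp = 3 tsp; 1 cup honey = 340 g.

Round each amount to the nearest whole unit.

bread flour: 24 g; buttermilk: 1067 g; water: 1833 mL; whole-barley flour: 23 oz; olive oil: 1163 g; honey: 2493 g

Scaling factor: 33/18 = 11/6.
bread flour: (1 tbsp + 2 tsp = 5/3 tbsp) × 11/6 ÷ 16 tbsp/cup × 127 g/cup ≈ 24 g
buttermilk: (2 cup + 6 tbsp = 2.375 cup) × 11/6 × 245 g/cup ≈ 1067 g
water: 1 L × 11/6 × 1000 mL/L ≈ 1833 mL
whole-barley flour: 350 g × 11/6 ÷ 28.35 g/oz ≈ 23 oz
olive oil: (2 cup + 15 tbsp = 2.9375 cup) × 11/6 × 216 g/cup ≈ 1163 g
honey: 2 pint × 11/6 × 2 cup/pint × 340 g/cup ≈ 2493 g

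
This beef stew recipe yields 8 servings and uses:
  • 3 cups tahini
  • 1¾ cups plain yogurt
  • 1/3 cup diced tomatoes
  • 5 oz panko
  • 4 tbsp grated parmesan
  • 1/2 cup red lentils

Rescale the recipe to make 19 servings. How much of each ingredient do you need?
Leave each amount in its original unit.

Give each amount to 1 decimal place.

Scaling factor: 19/8 = 2.375.
tahini: 3 cup × 19/8 ≈ 7.1 cup
plain yogurt: 1.75 cup × 19/8 ≈ 4.2 cup
diced tomatoes: 1/3 cup × 19/8 ≈ 0.8 cup
panko: 5 oz × 19/8 ≈ 11.9 oz
grated parmesan: 4 tbsp × 19/8 = 9.5 tbsp
red lentils: 0.5 cup × 19/8 ≈ 1.2 cup

tahini: 7.1 cup; plain yogurt: 4.2 cup; diced tomatoes: 0.8 cup; panko: 11.9 oz; grated parmesan: 9.5 tbsp; red lentils: 1.2 cup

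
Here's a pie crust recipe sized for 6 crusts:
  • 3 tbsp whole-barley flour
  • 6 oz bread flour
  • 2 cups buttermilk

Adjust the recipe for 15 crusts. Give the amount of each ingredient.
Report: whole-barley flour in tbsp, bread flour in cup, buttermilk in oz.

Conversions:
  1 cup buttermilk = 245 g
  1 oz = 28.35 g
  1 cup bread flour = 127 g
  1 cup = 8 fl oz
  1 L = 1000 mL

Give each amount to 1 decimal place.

Scaling factor: 15/6 = 5/2 = 2.5.
whole-barley flour: 3 tbsp × 5/2 = 7.5 tbsp
bread flour: 6 oz × 5/2 × 28.35 g/oz ÷ 127 g/cup ≈ 3.3 cup
buttermilk: 2 cup × 5/2 × 245 g/cup ÷ 28.35 g/oz ≈ 43.2 oz

whole-barley flour: 7.5 tbsp; bread flour: 3.3 cup; buttermilk: 43.2 oz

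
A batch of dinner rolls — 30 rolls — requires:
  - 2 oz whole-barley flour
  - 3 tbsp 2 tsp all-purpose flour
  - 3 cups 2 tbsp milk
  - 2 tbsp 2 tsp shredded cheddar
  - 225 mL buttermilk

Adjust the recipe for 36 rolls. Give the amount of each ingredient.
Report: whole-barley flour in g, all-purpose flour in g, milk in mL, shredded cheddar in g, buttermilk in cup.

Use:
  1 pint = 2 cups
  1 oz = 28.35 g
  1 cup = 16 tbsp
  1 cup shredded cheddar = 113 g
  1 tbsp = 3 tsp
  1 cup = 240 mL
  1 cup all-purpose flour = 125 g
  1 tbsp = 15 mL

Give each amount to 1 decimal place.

whole-barley flour: 68.0 g; all-purpose flour: 34.4 g; milk: 900.0 mL; shredded cheddar: 22.6 g; buttermilk: 1.1 cup

Scaling factor: 36/30 = 6/5 = 1.2.
whole-barley flour: 2 oz × 6/5 × 28.35 g/oz ≈ 68.0 g
all-purpose flour: (3 tbsp + 2 tsp = 11/3 tbsp) × 6/5 ÷ 16 tbsp/cup × 125 g/cup ≈ 34.4 g
milk: (3 cup + 2 tbsp = 3.125 cup) × 6/5 × 240 mL/cup = 900.0 mL
shredded cheddar: (2 tbsp + 2 tsp = 8/3 tbsp) × 6/5 ÷ 16 tbsp/cup × 113 g/cup = 22.6 g
buttermilk: 225 mL × 6/5 ÷ 240 mL/cup ≈ 1.1 cup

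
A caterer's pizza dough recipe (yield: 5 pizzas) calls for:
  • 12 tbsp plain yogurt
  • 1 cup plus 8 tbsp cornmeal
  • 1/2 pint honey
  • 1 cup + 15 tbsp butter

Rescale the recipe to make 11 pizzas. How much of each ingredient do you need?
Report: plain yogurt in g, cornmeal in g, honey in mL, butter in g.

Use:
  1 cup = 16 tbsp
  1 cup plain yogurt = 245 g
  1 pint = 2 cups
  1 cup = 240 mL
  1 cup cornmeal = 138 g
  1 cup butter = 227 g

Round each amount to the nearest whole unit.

Scaling factor: 11/5 = 2.2.
plain yogurt: 12 tbsp × 11/5 ÷ 16 tbsp/cup × 245 g/cup ≈ 404 g
cornmeal: (1 cup + 8 tbsp = 1.5 cup) × 11/5 × 138 g/cup ≈ 455 g
honey: 0.5 pint × 11/5 × 2 cup/pint × 240 mL/cup = 528 mL
butter: (1 cup + 15 tbsp = 1.9375 cup) × 11/5 × 227 g/cup ≈ 968 g

plain yogurt: 404 g; cornmeal: 455 g; honey: 528 mL; butter: 968 g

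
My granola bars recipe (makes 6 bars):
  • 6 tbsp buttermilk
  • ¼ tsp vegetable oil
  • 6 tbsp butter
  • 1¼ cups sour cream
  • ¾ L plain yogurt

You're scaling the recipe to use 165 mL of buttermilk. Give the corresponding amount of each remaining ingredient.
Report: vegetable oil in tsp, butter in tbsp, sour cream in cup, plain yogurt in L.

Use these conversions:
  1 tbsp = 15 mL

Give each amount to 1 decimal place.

The original recipe has 90 mL of buttermilk, so the scaling factor is 165 ÷ 90 = 11/6.
vegetable oil: 0.25 tsp × 11/6 ≈ 0.5 tsp
butter: 6 tbsp × 11/6 = 11.0 tbsp
sour cream: 1.25 cup × 11/6 ≈ 2.3 cup
plain yogurt: 0.75 L × 11/6 ≈ 1.4 L

vegetable oil: 0.5 tsp; butter: 11.0 tbsp; sour cream: 2.3 cup; plain yogurt: 1.4 L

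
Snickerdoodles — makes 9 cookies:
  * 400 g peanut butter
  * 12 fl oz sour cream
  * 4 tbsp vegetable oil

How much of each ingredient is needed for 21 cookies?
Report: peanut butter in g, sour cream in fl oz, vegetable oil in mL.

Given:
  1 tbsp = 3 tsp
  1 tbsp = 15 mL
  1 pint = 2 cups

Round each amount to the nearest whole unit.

peanut butter: 933 g; sour cream: 28 fl oz; vegetable oil: 140 mL

Scaling factor: 21/9 = 7/3.
peanut butter: 400 g × 7/3 ≈ 933 g
sour cream: 12 fl oz × 7/3 = 28 fl oz
vegetable oil: 4 tbsp × 7/3 × 15 mL/tbsp = 140 mL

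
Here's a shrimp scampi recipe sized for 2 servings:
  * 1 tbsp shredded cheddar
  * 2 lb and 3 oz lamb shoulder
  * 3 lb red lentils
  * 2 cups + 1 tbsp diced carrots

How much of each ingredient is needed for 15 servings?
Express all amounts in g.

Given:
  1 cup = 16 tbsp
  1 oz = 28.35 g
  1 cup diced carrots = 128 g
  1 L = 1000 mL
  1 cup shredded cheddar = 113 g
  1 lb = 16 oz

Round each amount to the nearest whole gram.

shredded cheddar: 53 g; lamb shoulder: 7442 g; red lentils: 10206 g; diced carrots: 1980 g

Scaling factor: 15/2 = 7.5.
shredded cheddar: 1 tbsp × 15/2 ÷ 16 tbsp/cup × 113 g/cup ≈ 53 g
lamb shoulder: (2 lb + 3 oz = 2.1875 lb) × 15/2 × 16 oz/lb × 28.35 g/oz ≈ 7442 g
red lentils: 3 lb × 15/2 × 16 oz/lb × 28.35 g/oz = 10206 g
diced carrots: (2 cup + 1 tbsp = 2.0625 cup) × 15/2 × 128 g/cup = 1980 g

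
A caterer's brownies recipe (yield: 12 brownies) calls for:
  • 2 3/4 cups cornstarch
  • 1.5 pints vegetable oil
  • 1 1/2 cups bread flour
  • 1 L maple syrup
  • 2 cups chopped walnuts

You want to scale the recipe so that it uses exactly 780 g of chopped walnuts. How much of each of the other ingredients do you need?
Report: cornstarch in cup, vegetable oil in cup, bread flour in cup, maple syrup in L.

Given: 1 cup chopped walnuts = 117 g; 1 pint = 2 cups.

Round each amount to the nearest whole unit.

cornstarch: 9 cup; vegetable oil: 10 cup; bread flour: 5 cup; maple syrup: 3 L

The original recipe has 234 g of chopped walnuts, so the scaling factor is 780 ÷ 234 = 10/3.
cornstarch: 2.75 cup × 10/3 ≈ 9 cup
vegetable oil: 1.5 pint × 10/3 × 2 cup/pint = 10 cup
bread flour: 1.5 cup × 10/3 = 5 cup
maple syrup: 1 L × 10/3 ≈ 3 L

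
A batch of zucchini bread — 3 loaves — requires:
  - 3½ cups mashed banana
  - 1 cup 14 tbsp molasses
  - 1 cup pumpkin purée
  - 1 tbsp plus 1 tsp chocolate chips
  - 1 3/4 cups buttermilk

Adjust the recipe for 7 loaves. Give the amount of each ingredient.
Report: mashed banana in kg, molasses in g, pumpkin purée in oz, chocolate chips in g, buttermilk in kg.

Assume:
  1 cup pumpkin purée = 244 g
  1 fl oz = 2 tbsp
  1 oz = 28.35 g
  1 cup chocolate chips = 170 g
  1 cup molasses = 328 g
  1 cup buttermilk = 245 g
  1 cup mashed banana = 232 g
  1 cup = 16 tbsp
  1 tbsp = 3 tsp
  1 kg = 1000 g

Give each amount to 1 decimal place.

Scaling factor: 7/3.
mashed banana: 3.5 cup × 7/3 × 232 g/cup ÷ 1000 g/kg ≈ 1.9 kg
molasses: (1 cup + 14 tbsp = 1.875 cup) × 7/3 × 328 g/cup = 1435.0 g
pumpkin purée: 1 cup × 7/3 × 244 g/cup ÷ 28.35 g/oz ≈ 20.1 oz
chocolate chips: (1 tbsp + 1 tsp = 4/3 tbsp) × 7/3 ÷ 16 tbsp/cup × 170 g/cup ≈ 33.1 g
buttermilk: 1.75 cup × 7/3 × 245 g/cup ÷ 1000 g/kg ≈ 1.0 kg

mashed banana: 1.9 kg; molasses: 1435.0 g; pumpkin purée: 20.1 oz; chocolate chips: 33.1 g; buttermilk: 1.0 kg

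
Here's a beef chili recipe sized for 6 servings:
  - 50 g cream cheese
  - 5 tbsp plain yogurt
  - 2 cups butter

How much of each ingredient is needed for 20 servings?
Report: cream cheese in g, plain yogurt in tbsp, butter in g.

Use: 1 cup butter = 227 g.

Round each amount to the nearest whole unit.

cream cheese: 167 g; plain yogurt: 17 tbsp; butter: 1513 g

Scaling factor: 20/6 = 10/3.
cream cheese: 50 g × 10/3 ≈ 167 g
plain yogurt: 5 tbsp × 10/3 ≈ 17 tbsp
butter: 2 cup × 10/3 × 227 g/cup ≈ 1513 g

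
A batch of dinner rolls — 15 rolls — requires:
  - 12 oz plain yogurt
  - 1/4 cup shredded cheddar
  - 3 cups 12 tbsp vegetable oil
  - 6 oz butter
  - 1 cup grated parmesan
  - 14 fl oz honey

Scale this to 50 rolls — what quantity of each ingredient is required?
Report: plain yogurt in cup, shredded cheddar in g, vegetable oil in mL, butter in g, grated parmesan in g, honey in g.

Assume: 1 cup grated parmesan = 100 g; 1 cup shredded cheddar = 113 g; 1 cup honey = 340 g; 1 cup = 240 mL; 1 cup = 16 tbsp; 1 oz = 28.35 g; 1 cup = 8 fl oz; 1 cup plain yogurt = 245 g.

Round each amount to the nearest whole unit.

Scaling factor: 50/15 = 10/3.
plain yogurt: 12 oz × 10/3 × 28.35 g/oz ÷ 245 g/cup ≈ 5 cup
shredded cheddar: 0.25 cup × 10/3 × 113 g/cup ≈ 94 g
vegetable oil: (3 cup + 12 tbsp = 3.75 cup) × 10/3 × 240 mL/cup = 3000 mL
butter: 6 oz × 10/3 × 28.35 g/oz = 567 g
grated parmesan: 1 cup × 10/3 × 100 g/cup ≈ 333 g
honey: 14 fl oz × 10/3 ÷ 8 fl oz/cup × 340 g/cup ≈ 1983 g

plain yogurt: 5 cup; shredded cheddar: 94 g; vegetable oil: 3000 mL; butter: 567 g; grated parmesan: 333 g; honey: 1983 g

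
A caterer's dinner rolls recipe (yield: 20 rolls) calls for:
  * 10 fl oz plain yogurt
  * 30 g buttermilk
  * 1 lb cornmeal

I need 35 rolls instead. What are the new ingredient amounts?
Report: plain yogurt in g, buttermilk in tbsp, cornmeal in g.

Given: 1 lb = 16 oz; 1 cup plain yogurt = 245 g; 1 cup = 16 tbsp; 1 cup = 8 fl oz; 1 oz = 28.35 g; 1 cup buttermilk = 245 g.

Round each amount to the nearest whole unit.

Scaling factor: 35/20 = 7/4 = 1.75.
plain yogurt: 10 fl oz × 7/4 ÷ 8 fl oz/cup × 245 g/cup ≈ 536 g
buttermilk: 30 g × 7/4 ÷ 245 g/cup × 16 tbsp/cup ≈ 3 tbsp
cornmeal: 1 lb × 7/4 × 16 oz/lb × 28.35 g/oz ≈ 794 g

plain yogurt: 536 g; buttermilk: 3 tbsp; cornmeal: 794 g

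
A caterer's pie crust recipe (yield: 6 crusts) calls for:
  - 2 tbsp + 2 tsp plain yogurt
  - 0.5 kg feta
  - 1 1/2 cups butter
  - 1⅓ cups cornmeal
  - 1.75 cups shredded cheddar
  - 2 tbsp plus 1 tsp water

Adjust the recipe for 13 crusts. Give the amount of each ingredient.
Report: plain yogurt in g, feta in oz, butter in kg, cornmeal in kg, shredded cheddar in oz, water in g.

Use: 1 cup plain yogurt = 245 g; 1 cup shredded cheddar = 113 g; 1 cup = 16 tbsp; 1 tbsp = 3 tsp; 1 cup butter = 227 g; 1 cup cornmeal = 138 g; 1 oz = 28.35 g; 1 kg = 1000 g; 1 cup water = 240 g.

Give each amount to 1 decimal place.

Scaling factor: 13/6.
plain yogurt: (2 tbsp + 2 tsp = 8/3 tbsp) × 13/6 ÷ 16 tbsp/cup × 245 g/cup ≈ 88.5 g
feta: 0.5 kg × 13/6 × 1000 g/kg ÷ 28.35 g/oz ≈ 38.2 oz
butter: 1.5 cup × 13/6 × 227 g/cup ÷ 1000 g/kg ≈ 0.7 kg
cornmeal: 4/3 cup × 13/6 × 138 g/cup ÷ 1000 g/kg ≈ 0.4 kg
shredded cheddar: 1.75 cup × 13/6 × 113 g/cup ÷ 28.35 g/oz ≈ 15.1 oz
water: (2 tbsp + 1 tsp = 7/3 tbsp) × 13/6 ÷ 16 tbsp/cup × 240 g/cup ≈ 75.8 g

plain yogurt: 88.5 g; feta: 38.2 oz; butter: 0.7 kg; cornmeal: 0.4 kg; shredded cheddar: 15.1 oz; water: 75.8 g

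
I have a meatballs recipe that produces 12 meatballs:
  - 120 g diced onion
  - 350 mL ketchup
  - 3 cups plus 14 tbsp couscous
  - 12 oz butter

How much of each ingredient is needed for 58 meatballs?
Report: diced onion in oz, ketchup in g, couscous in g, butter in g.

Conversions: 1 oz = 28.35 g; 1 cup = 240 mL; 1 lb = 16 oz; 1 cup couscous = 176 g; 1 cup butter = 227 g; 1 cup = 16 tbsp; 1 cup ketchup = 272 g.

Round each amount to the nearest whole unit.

Scaling factor: 58/12 = 29/6.
diced onion: 120 g × 29/6 ÷ 28.35 g/oz ≈ 20 oz
ketchup: 350 mL × 29/6 ÷ 240 mL/cup × 272 g/cup ≈ 1917 g
couscous: (3 cup + 14 tbsp = 3.875 cup) × 29/6 × 176 g/cup ≈ 3296 g
butter: 12 oz × 29/6 × 28.35 g/oz ≈ 1644 g

diced onion: 20 oz; ketchup: 1917 g; couscous: 3296 g; butter: 1644 g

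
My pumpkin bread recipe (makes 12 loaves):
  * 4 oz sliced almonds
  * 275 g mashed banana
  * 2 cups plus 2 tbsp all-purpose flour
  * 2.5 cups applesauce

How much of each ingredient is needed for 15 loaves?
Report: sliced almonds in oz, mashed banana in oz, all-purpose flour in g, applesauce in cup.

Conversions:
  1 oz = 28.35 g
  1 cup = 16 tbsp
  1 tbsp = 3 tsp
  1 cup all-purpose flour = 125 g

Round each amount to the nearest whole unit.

Scaling factor: 15/12 = 5/4 = 1.25.
sliced almonds: 4 oz × 5/4 = 5 oz
mashed banana: 275 g × 5/4 ÷ 28.35 g/oz ≈ 12 oz
all-purpose flour: (2 cup + 2 tbsp = 2.125 cup) × 5/4 × 125 g/cup ≈ 332 g
applesauce: 2.5 cup × 5/4 ≈ 3 cup

sliced almonds: 5 oz; mashed banana: 12 oz; all-purpose flour: 332 g; applesauce: 3 cup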